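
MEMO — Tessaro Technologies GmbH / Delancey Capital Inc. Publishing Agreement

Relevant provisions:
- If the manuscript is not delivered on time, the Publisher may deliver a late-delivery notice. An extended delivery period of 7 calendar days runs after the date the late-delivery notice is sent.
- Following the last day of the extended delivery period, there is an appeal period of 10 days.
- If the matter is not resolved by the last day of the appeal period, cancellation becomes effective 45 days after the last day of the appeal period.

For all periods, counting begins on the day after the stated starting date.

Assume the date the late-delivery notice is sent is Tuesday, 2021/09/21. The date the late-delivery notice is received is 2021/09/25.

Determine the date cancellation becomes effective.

Adding 7 calendar days to 2021/09/21 gives 2021/09/28, which is the last day of the extended delivery period.
The last day of the appeal period: 2021/09/28 + 10 days = 2021/10/08.
The date cancellation becomes effective: 2021/10/08 + 45 days = 2021/11/22.

2021/11/22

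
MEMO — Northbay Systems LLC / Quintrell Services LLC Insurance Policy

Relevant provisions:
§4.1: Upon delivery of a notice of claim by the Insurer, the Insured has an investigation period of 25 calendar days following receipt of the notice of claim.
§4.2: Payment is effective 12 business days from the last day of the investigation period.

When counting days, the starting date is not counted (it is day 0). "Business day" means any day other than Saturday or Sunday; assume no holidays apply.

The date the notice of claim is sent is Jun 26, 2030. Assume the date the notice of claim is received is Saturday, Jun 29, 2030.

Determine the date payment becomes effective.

Aug 9, 2030

Adding 25 calendar days to Jun 29, 2030 gives Jul 24, 2030, which is the last day of the investigation period.
The date payment becomes effective: counting 12 business days from Wednesday, Jul 24, 2030 (Jul 25, Jul 26, Jul 29, Jul 30, …, Aug 7, Aug 8, Aug 9, skipping weekends) reaches Friday, Aug 9, 2030.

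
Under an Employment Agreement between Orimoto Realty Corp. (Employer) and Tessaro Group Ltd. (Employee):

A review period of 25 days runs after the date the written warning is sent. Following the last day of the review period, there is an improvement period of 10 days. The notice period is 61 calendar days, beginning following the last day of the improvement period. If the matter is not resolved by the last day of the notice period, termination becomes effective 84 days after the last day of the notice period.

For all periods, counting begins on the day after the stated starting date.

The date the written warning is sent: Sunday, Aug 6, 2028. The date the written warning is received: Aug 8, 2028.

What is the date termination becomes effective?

Adding 25 calendar days to Aug 6, 2028 gives Aug 31, 2028, which is the last day of the review period.
Adding 10 calendar days to Aug 31, 2028 gives Sep 10, 2028, which is the last day of the improvement period.
Adding 61 calendar days to Sep 10, 2028 gives Nov 10, 2028, which is the last day of the notice period.
The date termination becomes effective: Nov 10, 2028 + 84 days = Feb 2, 2029.

Feb 2, 2029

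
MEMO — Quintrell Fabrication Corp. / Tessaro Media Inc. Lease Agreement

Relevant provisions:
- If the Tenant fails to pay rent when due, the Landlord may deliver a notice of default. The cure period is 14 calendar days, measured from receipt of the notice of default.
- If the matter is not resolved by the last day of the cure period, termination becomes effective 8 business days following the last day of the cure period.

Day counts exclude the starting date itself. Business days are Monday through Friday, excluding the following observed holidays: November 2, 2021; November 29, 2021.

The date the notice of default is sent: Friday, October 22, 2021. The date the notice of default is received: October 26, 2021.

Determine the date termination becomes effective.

Adding 14 calendar days to October 26, 2021 gives November 9, 2021, which is the last day of the cure period.
The date termination becomes effective: 8 business days after Tuesday, November 9, 2021, skipping weekends — Nov 10, Nov 11, Nov 12, Nov 15, Nov 16, Nov 17, Nov 18, Nov 19 — lands on Friday, November 19, 2021.

November 19, 2021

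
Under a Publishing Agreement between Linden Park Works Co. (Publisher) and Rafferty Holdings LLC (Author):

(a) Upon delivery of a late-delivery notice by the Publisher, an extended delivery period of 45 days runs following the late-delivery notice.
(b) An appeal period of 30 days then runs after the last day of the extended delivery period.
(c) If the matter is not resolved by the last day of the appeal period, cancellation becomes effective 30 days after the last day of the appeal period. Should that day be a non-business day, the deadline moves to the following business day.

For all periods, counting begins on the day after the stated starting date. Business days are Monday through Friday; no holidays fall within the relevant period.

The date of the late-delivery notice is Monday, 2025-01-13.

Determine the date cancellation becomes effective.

The last day of the extended delivery period: 2025-01-13 + 45 days = 2025-02-27.
Adding 30 calendar days to 2025-02-27 gives 2025-03-29, which is the last day of the appeal period.
The date cancellation becomes effective: 30 calendar days after 2025-03-29 is 2025-04-28. 2025-04-28 is a Monday, so no roll-forward applies.

2025-04-28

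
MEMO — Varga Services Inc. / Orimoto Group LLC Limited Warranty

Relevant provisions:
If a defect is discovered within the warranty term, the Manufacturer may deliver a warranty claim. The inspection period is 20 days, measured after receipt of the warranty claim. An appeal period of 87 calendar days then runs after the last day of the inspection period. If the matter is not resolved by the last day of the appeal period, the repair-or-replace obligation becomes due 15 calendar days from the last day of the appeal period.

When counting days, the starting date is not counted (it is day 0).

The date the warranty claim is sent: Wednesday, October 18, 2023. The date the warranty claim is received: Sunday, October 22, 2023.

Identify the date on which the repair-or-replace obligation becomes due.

The last day of the inspection period: 20 calendar days after October 22, 2023 is November 11, 2023.
The last day of the appeal period: 87 calendar days after November 11, 2023 is February 6, 2024.
Adding 15 calendar days to February 6, 2024 gives February 21, 2024, which is the date on which the repair-or-replace obligation becomes due.

February 21, 2024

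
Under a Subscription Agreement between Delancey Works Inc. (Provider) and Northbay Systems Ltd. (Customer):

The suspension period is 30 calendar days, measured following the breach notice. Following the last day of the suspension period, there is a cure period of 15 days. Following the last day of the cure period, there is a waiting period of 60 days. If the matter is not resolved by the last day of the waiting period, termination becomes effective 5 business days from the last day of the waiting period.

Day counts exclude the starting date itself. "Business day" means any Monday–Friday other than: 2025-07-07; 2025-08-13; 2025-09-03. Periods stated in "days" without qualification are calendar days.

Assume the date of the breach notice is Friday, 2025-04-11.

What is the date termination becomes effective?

The last day of the suspension period: 2025-04-11 + 30 days = 2025-05-11.
The last day of the cure period: 2025-05-11 + 15 days = 2025-05-26.
The last day of the waiting period: 2025-05-26 + 60 days = 2025-07-25.
From Friday, 2025-07-25, 5 business days (Jul 28, Jul 29, Jul 30, Jul 31, Aug 1, skipping weekends) brings us to Friday, 2025-08-01, which is the date termination becomes effective.

2025-08-01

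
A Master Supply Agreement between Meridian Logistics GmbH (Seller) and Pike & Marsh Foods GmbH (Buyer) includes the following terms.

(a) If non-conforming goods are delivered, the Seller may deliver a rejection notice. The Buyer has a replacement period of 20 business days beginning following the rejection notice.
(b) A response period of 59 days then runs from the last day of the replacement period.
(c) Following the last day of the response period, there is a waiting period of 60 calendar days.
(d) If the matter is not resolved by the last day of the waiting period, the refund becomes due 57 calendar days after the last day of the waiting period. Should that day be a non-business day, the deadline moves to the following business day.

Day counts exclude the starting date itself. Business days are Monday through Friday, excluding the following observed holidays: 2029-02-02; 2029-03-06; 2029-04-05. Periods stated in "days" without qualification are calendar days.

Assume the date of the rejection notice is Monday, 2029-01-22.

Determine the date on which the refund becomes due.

The last day of the replacement period: 20 business days after Monday, 2029-01-22, skipping weekends and the listed holiday on Feb 2 — Jan 23, Jan 24, Jan 25, Jan 26, …, Feb 16, Feb 19, Feb 20 — lands on Tuesday, 2029-02-20.
The last day of the response period: 2029-02-20 + 59 days = 2029-04-20.
Adding 60 calendar days to 2029-04-20 gives 2029-06-19, which is the last day of the waiting period.
Adding 57 calendar days to 2029-06-19 gives 2029-08-15, which is the date on which the refund becomes due. 2029-08-15 is a Wednesday and is not a listed holiday, so no roll-forward applies.

2029-08-15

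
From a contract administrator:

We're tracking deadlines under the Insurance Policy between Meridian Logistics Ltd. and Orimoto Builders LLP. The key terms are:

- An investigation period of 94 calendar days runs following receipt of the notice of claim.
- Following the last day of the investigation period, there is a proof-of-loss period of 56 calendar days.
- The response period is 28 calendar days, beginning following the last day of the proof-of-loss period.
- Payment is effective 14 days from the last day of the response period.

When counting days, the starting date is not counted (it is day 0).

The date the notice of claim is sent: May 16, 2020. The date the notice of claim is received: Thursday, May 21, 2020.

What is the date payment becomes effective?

November 29, 2020

The last day of the investigation period: 94 calendar days after May 21, 2020 is August 23, 2020.
The last day of the proof-of-loss period: August 23, 2020 + 56 days = October 18, 2020.
Adding 28 calendar days to October 18, 2020 gives November 15, 2020, which is the last day of the response period.
The date payment becomes effective: 14 calendar days after November 15, 2020 is November 29, 2020.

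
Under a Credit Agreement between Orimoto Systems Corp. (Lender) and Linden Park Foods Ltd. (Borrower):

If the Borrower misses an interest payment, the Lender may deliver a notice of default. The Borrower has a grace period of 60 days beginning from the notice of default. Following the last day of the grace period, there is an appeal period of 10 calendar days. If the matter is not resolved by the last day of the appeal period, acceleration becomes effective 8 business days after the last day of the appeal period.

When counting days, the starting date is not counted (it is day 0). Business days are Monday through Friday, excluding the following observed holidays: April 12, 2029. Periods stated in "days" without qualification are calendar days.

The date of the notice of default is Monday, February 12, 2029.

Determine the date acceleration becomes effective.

May 3, 2029

The last day of the grace period: 60 calendar days after February 12, 2029 is April 13, 2029.
The last day of the appeal period: 10 calendar days after April 13, 2029 is April 23, 2029.
The date acceleration becomes effective: counting 8 business days from Monday, April 23, 2029 (Apr 24, Apr 25, Apr 26, Apr 27, Apr 30, May 1, May 2, May 3, skipping weekends) reaches Thursday, May 3, 2029.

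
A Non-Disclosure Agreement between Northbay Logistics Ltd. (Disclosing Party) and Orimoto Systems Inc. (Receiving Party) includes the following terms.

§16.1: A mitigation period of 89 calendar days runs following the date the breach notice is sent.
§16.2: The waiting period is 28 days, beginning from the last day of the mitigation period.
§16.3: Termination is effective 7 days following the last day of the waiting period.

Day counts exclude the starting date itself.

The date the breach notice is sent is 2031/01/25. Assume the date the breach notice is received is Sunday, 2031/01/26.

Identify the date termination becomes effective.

Adding 89 calendar days to 2031/01/25 gives 2031/04/24, which is the last day of the mitigation period.
The last day of the waiting period: 2031/04/24 + 28 days = 2031/05/22.
The date termination becomes effective: 7 calendar days after 2031/05/22 is 2031/05/29.

2031/05/29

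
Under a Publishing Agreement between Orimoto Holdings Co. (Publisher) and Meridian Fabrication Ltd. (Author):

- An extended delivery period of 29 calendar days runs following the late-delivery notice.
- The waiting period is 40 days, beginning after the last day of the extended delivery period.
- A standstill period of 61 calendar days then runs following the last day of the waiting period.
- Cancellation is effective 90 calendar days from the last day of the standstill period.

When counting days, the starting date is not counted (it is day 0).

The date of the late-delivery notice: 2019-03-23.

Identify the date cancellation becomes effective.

2019-10-29

The last day of the extended delivery period: 2019-03-23 + 29 days = 2019-04-21.
The last day of the waiting period: 40 calendar days after 2019-04-21 is 2019-05-31.
Adding 61 calendar days to 2019-05-31 gives 2019-07-31, which is the last day of the standstill period.
The date cancellation becomes effective: 2019-07-31 + 90 days = 2019-10-29.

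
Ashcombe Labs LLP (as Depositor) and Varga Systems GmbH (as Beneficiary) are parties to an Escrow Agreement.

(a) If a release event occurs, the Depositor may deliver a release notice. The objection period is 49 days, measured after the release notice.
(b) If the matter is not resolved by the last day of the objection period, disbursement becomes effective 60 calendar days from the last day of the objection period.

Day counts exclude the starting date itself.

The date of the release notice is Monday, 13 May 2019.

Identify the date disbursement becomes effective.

30 August 2019

The last day of the objection period: 49 calendar days after 13 May 2019 is 1 July 2019.
Adding 60 calendar days to 1 July 2019 gives 30 August 2019, which is the date disbursement becomes effective.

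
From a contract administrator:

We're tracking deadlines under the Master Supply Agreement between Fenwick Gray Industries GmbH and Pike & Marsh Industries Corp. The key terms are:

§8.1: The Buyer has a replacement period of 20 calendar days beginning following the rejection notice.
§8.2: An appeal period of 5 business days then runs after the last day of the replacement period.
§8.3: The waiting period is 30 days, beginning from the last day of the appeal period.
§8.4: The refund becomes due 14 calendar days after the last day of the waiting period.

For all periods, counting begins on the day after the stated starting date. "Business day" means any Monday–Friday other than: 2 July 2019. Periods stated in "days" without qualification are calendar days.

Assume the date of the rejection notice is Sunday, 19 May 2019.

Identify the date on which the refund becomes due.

Adding 20 calendar days to 19 May 2019 gives 8 June 2019, which is the last day of the replacement period.
From Saturday, 8 June 2019, 5 business days (Jun 10, Jun 11, Jun 12, Jun 13, Jun 14, skipping weekends) brings us to Friday, 14 June 2019, which is the last day of the appeal period.
The last day of the waiting period: 14 June 2019 + 30 days = 14 July 2019.
The date on which the refund becomes due: 14 calendar days after 14 July 2019 is 28 July 2019.

28 July 2019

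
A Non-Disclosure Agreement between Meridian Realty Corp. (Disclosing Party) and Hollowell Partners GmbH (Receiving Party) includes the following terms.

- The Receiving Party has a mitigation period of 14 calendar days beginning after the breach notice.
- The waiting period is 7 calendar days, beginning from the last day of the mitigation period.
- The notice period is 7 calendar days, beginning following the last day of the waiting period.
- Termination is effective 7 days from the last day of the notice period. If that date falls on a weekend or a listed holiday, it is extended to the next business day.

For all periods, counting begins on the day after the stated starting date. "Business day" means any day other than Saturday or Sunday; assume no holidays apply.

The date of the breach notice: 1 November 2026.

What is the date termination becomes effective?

7 December 2026

The last day of the mitigation period: 1 November 2026 + 14 days = 15 November 2026.
Adding 7 calendar days to 15 November 2026 gives 22 November 2026, which is the last day of the waiting period.
The last day of the notice period: 7 calendar days after 22 November 2026 is 29 November 2026.
The date termination becomes effective: 7 calendar days after 29 November 2026 is 6 December 2026. That falls on a Sunday, so it rolls to the next business day, Monday, 7 December 2026.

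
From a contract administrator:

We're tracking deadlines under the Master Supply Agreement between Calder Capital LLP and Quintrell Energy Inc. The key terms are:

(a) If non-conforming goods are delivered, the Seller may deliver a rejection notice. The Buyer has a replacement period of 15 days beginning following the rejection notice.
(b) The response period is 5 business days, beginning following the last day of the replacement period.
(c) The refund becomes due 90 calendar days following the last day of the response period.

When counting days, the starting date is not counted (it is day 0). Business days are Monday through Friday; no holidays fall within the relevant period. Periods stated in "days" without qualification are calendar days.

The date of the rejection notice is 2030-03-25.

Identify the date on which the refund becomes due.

Adding 15 calendar days to 2030-03-25 gives 2030-04-09, which is the last day of the replacement period.
From Tuesday, 2030-04-09, 5 business days (Apr 10, Apr 11, Apr 12, Apr 15, Apr 16, skipping weekends) brings us to Tuesday, 2030-04-16, which is the last day of the response period.
The date on which the refund becomes due: 2030-04-16 + 90 days = 2030-07-15.

2030-07-15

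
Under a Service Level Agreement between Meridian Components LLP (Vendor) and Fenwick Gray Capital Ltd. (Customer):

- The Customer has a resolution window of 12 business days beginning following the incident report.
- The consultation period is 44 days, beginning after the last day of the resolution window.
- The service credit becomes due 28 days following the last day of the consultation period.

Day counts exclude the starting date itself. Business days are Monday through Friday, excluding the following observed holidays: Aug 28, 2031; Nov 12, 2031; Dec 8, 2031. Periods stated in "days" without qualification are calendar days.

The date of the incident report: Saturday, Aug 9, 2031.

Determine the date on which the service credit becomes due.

Nov 6, 2031

The last day of the resolution window: 12 business days after Saturday, Aug 9, 2031, skipping weekends — Aug 11, Aug 12, Aug 13, Aug 14, …, Aug 22, Aug 25, Aug 26 — lands on Tuesday, Aug 26, 2031.
The last day of the consultation period: Aug 26, 2031 + 44 days = Oct 9, 2031.
The date on which the service credit becomes due: 28 calendar days after Oct 9, 2031 is Nov 6, 2031.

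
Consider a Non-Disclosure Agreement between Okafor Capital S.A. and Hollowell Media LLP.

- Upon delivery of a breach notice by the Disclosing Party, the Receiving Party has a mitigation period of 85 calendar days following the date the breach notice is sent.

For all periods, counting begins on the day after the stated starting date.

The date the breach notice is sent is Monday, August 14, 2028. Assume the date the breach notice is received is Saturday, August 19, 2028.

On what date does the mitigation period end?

The last day of the mitigation period: August 14, 2028 + 85 days = November 7, 2028.

November 7, 2028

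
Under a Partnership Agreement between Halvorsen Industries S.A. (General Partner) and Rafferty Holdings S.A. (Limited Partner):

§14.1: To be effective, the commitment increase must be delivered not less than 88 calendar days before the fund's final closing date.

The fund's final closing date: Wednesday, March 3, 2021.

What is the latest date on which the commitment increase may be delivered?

Counting back 88 calendar days from March 3, 2021 gives December 5, 2020.

December 5, 2020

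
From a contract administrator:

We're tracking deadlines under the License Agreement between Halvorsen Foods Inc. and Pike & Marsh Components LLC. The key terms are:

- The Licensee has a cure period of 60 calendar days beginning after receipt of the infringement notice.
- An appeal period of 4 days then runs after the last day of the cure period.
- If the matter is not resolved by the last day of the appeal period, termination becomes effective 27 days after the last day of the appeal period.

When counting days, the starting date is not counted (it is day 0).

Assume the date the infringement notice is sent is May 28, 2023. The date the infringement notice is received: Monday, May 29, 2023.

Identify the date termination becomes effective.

Adding 60 calendar days to May 29, 2023 gives July 28, 2023, which is the last day of the cure period.
The last day of the appeal period: July 28, 2023 + 4 days = August 1, 2023.
The date termination becomes effective: 27 calendar days after August 1, 2023 is August 28, 2023.

August 28, 2023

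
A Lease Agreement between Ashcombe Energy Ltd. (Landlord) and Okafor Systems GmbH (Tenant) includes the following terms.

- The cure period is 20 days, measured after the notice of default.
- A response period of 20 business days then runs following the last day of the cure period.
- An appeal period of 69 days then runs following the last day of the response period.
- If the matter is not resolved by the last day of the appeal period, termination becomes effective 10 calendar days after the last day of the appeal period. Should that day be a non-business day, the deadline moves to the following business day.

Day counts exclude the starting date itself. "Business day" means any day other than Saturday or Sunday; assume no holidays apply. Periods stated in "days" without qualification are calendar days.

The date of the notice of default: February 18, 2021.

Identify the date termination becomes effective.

Adding 20 calendar days to February 18, 2021 gives March 10, 2021, which is the last day of the cure period.
The last day of the response period: counting 20 business days from Wednesday, March 10, 2021 (Mar 11, Mar 12, Mar 15, Mar 16, …, Apr 5, Apr 6, Apr 7, skipping weekends) reaches Wednesday, April 7, 2021.
The last day of the appeal period: April 7, 2021 + 69 days = June 15, 2021.
Adding 10 calendar days to June 15, 2021 gives June 25, 2021, which is the date termination becomes effective. June 25, 2021 is a Friday, so no roll-forward applies.

June 25, 2021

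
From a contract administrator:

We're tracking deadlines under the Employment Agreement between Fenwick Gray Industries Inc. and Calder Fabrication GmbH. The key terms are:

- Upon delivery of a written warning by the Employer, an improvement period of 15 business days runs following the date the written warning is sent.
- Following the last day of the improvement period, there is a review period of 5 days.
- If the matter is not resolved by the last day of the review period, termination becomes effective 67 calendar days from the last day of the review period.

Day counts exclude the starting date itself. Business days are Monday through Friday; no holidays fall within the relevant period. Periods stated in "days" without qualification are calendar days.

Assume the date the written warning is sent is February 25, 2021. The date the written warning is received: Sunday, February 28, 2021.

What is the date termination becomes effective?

May 29, 2021

The last day of the improvement period: 15 business days after Thursday, February 25, 2021, skipping weekends — Feb 26, Mar 1, Mar 2, Mar 3, …, Mar 16, Mar 17, Mar 18 — lands on Thursday, March 18, 2021.
The last day of the review period: 5 calendar days after March 18, 2021 is March 23, 2021.
Adding 67 calendar days to March 23, 2021 gives May 29, 2021, which is the date termination becomes effective.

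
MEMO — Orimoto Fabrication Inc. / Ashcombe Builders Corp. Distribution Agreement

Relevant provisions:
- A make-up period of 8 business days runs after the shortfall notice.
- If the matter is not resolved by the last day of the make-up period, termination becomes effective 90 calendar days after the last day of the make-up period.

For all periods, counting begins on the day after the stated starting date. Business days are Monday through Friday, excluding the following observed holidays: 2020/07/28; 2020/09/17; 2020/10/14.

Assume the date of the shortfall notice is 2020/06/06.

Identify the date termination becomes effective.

2020/09/15

From Saturday, 2020/06/06, 8 business days (Jun 8, Jun 9, Jun 10, Jun 11, Jun 12, Jun 15, Jun 16, Jun 17, skipping weekends) brings us to Wednesday, 2020/06/17, which is the last day of the make-up period.
The date termination becomes effective: 2020/06/17 + 90 days = 2020/09/15.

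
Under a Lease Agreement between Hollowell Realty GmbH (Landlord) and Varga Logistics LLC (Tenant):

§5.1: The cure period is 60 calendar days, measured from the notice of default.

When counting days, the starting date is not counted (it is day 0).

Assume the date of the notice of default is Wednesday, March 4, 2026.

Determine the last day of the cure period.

The last day of the cure period: March 4, 2026 + 60 days = May 3, 2026.

May 3, 2026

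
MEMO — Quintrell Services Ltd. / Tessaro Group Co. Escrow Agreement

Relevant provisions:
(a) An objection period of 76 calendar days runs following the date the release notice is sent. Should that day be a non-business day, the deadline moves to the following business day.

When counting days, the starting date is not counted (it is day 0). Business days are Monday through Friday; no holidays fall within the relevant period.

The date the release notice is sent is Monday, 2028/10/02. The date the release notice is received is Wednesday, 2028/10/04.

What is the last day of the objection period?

The last day of the objection period: 76 calendar days after 2028/10/02 is 2028/12/17. That falls on a Sunday, so it rolls to the next business day, Monday, 2028/12/18.

2028/12/18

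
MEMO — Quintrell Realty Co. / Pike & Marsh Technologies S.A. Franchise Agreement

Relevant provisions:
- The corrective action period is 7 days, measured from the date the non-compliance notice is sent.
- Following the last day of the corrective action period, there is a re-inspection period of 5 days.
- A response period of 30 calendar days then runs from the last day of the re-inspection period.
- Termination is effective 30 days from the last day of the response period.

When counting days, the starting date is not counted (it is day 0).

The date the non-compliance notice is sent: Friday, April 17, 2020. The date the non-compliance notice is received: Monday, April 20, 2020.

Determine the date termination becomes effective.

June 28, 2020

Adding 7 calendar days to April 17, 2020 gives April 24, 2020, which is the last day of the corrective action period.
Adding 5 calendar days to April 24, 2020 gives April 29, 2020, which is the last day of the re-inspection period.
Adding 30 calendar days to April 29, 2020 gives May 29, 2020, which is the last day of the response period.
The date termination becomes effective: May 29, 2020 + 30 days = June 28, 2020.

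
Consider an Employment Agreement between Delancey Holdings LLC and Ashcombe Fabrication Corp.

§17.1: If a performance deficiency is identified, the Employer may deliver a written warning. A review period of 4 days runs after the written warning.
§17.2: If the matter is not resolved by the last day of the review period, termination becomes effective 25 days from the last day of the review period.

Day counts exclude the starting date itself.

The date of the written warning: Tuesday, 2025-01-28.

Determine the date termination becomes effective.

2025-02-26

The last day of the review period: 4 calendar days after 2025-01-28 is 2025-02-01.
The date termination becomes effective: 2025-02-01 + 25 days = 2025-02-26.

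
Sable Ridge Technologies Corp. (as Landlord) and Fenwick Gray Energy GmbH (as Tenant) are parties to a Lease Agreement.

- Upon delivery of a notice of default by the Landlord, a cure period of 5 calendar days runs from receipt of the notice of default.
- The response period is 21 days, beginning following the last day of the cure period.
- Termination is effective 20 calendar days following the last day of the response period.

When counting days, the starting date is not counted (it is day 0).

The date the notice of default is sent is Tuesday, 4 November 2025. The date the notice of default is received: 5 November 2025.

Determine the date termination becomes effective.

The last day of the cure period: 5 calendar days after 5 November 2025 is 10 November 2025.
The last day of the response period: 10 November 2025 + 21 days = 1 December 2025.
The date termination becomes effective: 20 calendar days after 1 December 2025 is 21 December 2025.

21 December 2025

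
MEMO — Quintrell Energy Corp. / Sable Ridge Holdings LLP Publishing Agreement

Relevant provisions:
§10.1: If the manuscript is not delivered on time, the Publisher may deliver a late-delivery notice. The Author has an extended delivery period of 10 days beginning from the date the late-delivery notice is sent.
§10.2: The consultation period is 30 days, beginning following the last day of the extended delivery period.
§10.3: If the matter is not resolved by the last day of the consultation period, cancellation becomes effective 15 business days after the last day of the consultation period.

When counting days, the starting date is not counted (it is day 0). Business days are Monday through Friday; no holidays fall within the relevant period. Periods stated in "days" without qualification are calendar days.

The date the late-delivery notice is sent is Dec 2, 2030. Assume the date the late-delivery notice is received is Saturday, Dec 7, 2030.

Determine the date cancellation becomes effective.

Jan 31, 2031

The last day of the extended delivery period: 10 calendar days after Dec 2, 2030 is Dec 12, 2030.
The last day of the consultation period: Dec 12, 2030 + 30 days = Jan 11, 2031.
The date cancellation becomes effective: counting 15 business days from Saturday, Jan 11, 2031 (Jan 13, Jan 14, Jan 15, Jan 16, …, Jan 29, Jan 30, Jan 31, skipping weekends) reaches Friday, Jan 31, 2031.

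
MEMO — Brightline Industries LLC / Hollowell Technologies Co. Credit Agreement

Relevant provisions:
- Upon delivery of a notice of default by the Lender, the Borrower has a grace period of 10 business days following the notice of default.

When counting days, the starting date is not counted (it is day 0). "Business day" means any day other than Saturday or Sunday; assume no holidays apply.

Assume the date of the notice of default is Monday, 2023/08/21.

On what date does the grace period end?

2023/09/04

The last day of the grace period: counting 10 business days from Monday, 2023/08/21 (Aug 22, Aug 23, Aug 24, Aug 25, Aug 28, Aug 29, Aug 30, Aug 31, Sep 1, Sep 4, skipping weekends) reaches Monday, 2023/09/04.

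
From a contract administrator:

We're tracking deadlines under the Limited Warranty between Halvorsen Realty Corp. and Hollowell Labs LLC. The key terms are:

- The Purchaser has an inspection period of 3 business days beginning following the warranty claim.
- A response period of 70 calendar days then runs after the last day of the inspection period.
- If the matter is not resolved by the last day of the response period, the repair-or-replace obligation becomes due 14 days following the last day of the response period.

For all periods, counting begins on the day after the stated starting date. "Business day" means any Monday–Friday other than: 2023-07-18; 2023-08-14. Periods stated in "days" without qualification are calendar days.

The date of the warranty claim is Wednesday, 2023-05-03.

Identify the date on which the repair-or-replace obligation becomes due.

2023-07-31

The last day of the inspection period: counting 3 business days from Wednesday, 2023-05-03 (May 4, May 5, May 8, skipping weekends) reaches Monday, 2023-05-08.
The last day of the response period: 70 calendar days after 2023-05-08 is 2023-07-17.
Adding 14 calendar days to 2023-07-17 gives 2023-07-31, which is the date on which the repair-or-replace obligation becomes due.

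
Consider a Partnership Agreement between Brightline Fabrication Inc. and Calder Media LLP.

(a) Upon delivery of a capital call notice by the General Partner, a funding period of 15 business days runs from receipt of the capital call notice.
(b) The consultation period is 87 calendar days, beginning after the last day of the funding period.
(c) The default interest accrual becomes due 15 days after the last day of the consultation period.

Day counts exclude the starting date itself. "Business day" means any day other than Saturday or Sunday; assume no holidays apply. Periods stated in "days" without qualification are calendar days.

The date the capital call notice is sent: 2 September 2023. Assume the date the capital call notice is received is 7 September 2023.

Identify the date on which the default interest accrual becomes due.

The last day of the funding period: 15 business days after Thursday, 7 September 2023, skipping weekends — Sep 8, Sep 11, Sep 12, Sep 13, …, Sep 26, Sep 27, Sep 28 — lands on Thursday, 28 September 2023.
The last day of the consultation period: 28 September 2023 + 87 days = 24 December 2023.
Adding 15 calendar days to 24 December 2023 gives 8 January 2024, which is the date on which the default interest accrual becomes due.

8 January 2024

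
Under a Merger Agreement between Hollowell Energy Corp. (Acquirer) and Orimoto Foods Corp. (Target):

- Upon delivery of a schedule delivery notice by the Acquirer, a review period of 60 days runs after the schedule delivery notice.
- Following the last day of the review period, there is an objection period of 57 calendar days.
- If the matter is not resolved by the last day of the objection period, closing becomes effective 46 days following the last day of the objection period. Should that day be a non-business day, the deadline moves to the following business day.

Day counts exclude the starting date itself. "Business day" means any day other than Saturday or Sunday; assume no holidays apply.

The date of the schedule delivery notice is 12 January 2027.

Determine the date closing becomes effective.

Adding 60 calendar days to 12 January 2027 gives 13 March 2027, which is the last day of the review period.
The last day of the objection period: 13 March 2027 + 57 days = 9 May 2027.
The date closing becomes effective: 46 calendar days after 9 May 2027 is 24 June 2027. 24 June 2027 is a Thursday, so no roll-forward applies.

24 June 2027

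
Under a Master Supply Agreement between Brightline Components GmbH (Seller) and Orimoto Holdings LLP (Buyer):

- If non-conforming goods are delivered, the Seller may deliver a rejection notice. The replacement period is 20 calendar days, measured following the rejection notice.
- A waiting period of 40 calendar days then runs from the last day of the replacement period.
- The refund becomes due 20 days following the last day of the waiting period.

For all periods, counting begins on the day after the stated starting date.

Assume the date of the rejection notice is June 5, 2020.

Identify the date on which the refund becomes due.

August 24, 2020

The last day of the replacement period: 20 calendar days after June 5, 2020 is June 25, 2020.
The last day of the waiting period: June 25, 2020 + 40 days = August 4, 2020.
The date on which the refund becomes due: 20 calendar days after August 4, 2020 is August 24, 2020.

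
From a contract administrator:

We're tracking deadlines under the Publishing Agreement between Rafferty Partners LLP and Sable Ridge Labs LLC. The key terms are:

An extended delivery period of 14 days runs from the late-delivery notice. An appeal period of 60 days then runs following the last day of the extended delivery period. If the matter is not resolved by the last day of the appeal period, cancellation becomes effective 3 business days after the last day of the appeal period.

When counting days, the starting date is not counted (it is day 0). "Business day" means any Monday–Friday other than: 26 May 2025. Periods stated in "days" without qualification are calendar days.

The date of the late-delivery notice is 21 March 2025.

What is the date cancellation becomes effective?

6 June 2025

The last day of the extended delivery period: 14 calendar days after 21 March 2025 is 4 April 2025.
Adding 60 calendar days to 4 April 2025 gives 3 June 2025, which is the last day of the appeal period.
The date cancellation becomes effective: 3 business days after Tuesday, 3 June 2025, skipping weekends — Jun 4, Jun 5, Jun 6 — lands on Friday, 6 June 2025.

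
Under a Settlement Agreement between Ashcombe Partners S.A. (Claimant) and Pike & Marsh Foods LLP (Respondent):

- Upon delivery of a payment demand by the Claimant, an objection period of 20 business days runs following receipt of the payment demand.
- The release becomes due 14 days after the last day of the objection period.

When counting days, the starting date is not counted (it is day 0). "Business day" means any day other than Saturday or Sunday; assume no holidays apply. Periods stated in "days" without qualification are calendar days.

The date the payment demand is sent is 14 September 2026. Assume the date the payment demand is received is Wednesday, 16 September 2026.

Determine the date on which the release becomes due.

28 October 2026

The last day of the objection period: 20 business days after Wednesday, 16 September 2026, skipping weekends — Sep 17, Sep 18, Sep 21, Sep 22, …, Oct 12, Oct 13, Oct 14 — lands on Wednesday, 14 October 2026.
The date on which the release becomes due: 14 October 2026 + 14 days = 28 October 2026.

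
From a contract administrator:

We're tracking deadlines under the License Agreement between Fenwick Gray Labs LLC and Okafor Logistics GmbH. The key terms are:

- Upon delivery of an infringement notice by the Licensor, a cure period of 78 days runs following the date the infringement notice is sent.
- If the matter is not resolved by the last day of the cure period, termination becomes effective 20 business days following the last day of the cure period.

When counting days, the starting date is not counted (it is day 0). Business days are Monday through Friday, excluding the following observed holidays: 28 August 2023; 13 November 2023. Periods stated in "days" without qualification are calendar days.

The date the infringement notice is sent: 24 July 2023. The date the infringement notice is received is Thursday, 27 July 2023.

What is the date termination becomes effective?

The last day of the cure period: 24 July 2023 + 78 days = 10 October 2023.
The date termination becomes effective: counting 20 business days from Tuesday, 10 October 2023 (Oct 11, Oct 12, Oct 13, Oct 16, …, Nov 3, Nov 6, Nov 7, skipping weekends) reaches Tuesday, 7 November 2023.

7 November 2023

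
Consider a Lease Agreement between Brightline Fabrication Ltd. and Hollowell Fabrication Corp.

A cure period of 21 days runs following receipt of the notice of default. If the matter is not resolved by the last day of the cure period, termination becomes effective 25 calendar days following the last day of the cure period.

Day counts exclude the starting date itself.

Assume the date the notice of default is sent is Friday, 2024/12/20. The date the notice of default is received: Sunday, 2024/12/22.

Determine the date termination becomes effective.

The last day of the cure period: 21 calendar days after 2024/12/22 is 2025/01/12.
Adding 25 calendar days to 2025/01/12 gives 2025/02/06, which is the date termination becomes effective.

2025/02/06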